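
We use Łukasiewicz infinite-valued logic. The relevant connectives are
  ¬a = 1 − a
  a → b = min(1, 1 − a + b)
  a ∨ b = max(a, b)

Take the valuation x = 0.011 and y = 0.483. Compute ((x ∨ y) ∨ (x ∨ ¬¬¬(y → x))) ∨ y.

0.483

x ∨ y = max(0.011, 0.483) = 0.483
y → x = min(1, 1 − 0.483 + 0.011) = min(1, 0.528) = 0.528
¬(y → x) = 1 − 0.528 = 0.472
¬¬(y → x) = 1 − 0.472 = 0.528
¬¬¬(y → x) = 1 − 0.528 = 0.472
x ∨ ¬¬¬(y → x) = max(0.011, 0.472) = 0.472
(x ∨ y) ∨ (x ∨ ¬¬¬(y → x)) = max(0.483, 0.472) = 0.483
((x ∨ y) ∨ (x ∨ ¬¬¬(y → x))) ∨ y = max(0.483, 0.483) = 0.483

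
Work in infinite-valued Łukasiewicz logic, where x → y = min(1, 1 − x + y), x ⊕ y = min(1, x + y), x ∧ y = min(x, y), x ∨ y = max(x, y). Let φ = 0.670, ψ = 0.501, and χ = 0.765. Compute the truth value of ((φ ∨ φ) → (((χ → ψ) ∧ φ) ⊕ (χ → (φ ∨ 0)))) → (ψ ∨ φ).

φ ∨ φ = max(0.670, 0.670) = 0.670
χ → ψ = min(1, 1 − 0.765 + 0.501) = min(1, 0.736) = 0.736
(χ → ψ) ∧ φ = min(0.736, 0.670) = 0.670
φ ∨ 0 = max(0.670, 0.000) = 0.670
χ → (φ ∨ 0) = min(1, 1 − 0.765 + 0.670) = min(1, 0.905) = 0.905
((χ → ψ) ∧ φ) ⊕ (χ → (φ ∨ 0)) = min(1, 0.670 + 0.905) = min(1, 1.575) = 1.000
(φ ∨ φ) → (((χ → ψ) ∧ φ) ⊕ (χ → (φ ∨ 0))) = min(1, 1 − 0.670 + 1.000) = min(1, 1.330) = 1.000
ψ ∨ φ = max(0.501, 0.670) = 0.670
((φ ∨ φ) → (((χ → ψ) ∧ φ) ⊕ (χ → (φ ∨ 0)))) → (ψ ∨ φ) = min(1, 1 − 1.000 + 0.670) = min(1, 0.670) = 0.670

0.670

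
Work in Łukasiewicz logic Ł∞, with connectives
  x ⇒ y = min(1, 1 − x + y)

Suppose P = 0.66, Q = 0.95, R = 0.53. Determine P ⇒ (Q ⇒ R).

0.92

Q ⇒ R = min(1, 1 − 0.95 + 0.53) = min(1, 0.58) = 0.58
P ⇒ (Q ⇒ R) = min(1, 1 − 0.66 + 0.58) = min(1, 0.92) = 0.92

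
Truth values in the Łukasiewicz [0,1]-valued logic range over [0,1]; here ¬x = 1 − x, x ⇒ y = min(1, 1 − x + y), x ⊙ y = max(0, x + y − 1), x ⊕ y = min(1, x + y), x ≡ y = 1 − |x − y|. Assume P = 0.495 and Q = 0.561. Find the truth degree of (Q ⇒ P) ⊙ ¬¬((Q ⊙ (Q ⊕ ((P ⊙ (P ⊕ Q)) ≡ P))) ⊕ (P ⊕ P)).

Q ⇒ P = min(1, 1 − 0.561 + 0.495) = min(1, 0.934) = 0.934
P ⊕ Q = min(1, 0.495 + 0.561) = min(1, 1.056) = 1.000
P ⊙ (P ⊕ Q) = max(0, 0.495 + 1.000 − 1) = max(0, 0.495) = 0.495
(P ⊙ (P ⊕ Q)) ≡ P = 1 − |0.495 − 0.495| = 1 − 0.000 = 1.000
Q ⊕ ((P ⊙ (P ⊕ Q)) ≡ P) = min(1, 0.561 + 1.000) = min(1, 1.561) = 1.000
Q ⊙ (Q ⊕ ((P ⊙ (P ⊕ Q)) ≡ P)) = max(0, 0.561 + 1.000 − 1) = max(0, 0.561) = 0.561
P ⊕ P = min(1, 0.495 + 0.495) = min(1, 0.990) = 0.990
(Q ⊙ (Q ⊕ ((P ⊙ (P ⊕ Q)) ≡ P))) ⊕ (P ⊕ P) = min(1, 0.561 + 0.990) = min(1, 1.551) = 1.000
¬((Q ⊙ (Q ⊕ ((P ⊙ (P ⊕ Q)) ≡ P))) ⊕ (P ⊕ P)) = 1 − 1.000 = 0.000
¬¬((Q ⊙ (Q ⊕ ((P ⊙ (P ⊕ Q)) ≡ P))) ⊕ (P ⊕ P)) = 1 − 0.000 = 1.000
(Q ⇒ P) ⊙ ¬¬((Q ⊙ (Q ⊕ ((P ⊙ (P ⊕ Q)) ≡ P))) ⊕ (P ⊕ P)) = max(0, 0.934 + 1.000 − 1) = max(0, 0.934) = 0.934

0.934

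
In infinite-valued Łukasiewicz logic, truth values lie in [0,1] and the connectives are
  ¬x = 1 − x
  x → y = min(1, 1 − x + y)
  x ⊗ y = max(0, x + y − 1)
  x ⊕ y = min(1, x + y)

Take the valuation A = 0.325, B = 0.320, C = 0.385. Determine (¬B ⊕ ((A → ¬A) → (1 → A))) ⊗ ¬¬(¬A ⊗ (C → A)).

¬B = 1 − 0.320 = 0.680
¬A = 1 − 0.325 = 0.675
A → ¬A = min(1, 1 − 0.325 + 0.675) = min(1, 1.350) = 1.000
1 → A = min(1, 1 − 1.000 + 0.325) = min(1, 0.325) = 0.325
(A → ¬A) → (1 → A) = min(1, 1 − 1.000 + 0.325) = min(1, 0.325) = 0.325
¬B ⊕ ((A → ¬A) → (1 → A)) = min(1, 0.680 + 0.325) = min(1, 1.005) = 1.000
C → A = min(1, 1 − 0.385 + 0.325) = min(1, 0.940) = 0.940
¬A ⊗ (C → A) = max(0, 0.675 + 0.940 − 1) = max(0, 0.615) = 0.615
¬(¬A ⊗ (C → A)) = 1 − 0.615 = 0.385
¬¬(¬A ⊗ (C → A)) = 1 − 0.385 = 0.615
(¬B ⊕ ((A → ¬A) → (1 → A))) ⊗ ¬¬(¬A ⊗ (C → A)) = max(0, 1.000 + 0.615 − 1) = max(0, 0.615) = 0.615

0.615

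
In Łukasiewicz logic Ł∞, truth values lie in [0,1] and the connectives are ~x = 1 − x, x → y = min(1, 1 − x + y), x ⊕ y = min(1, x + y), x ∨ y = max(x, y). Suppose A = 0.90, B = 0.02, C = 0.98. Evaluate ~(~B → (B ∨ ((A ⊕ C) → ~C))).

0.96

~B = 1 − 0.02 = 0.98
A ⊕ C = min(1, 0.90 + 0.98) = min(1, 1.88) = 1.00
~C = 1 − 0.98 = 0.02
(A ⊕ C) → ~C = min(1, 1 − 1.00 + 0.02) = min(1, 0.02) = 0.02
B ∨ ((A ⊕ C) → ~C) = max(0.02, 0.02) = 0.02
~B → (B ∨ ((A ⊕ C) → ~C)) = min(1, 1 − 0.98 + 0.02) = min(1, 0.04) = 0.04
~(~B → (B ∨ ((A ⊕ C) → ~C))) = 1 − 0.04 = 0.96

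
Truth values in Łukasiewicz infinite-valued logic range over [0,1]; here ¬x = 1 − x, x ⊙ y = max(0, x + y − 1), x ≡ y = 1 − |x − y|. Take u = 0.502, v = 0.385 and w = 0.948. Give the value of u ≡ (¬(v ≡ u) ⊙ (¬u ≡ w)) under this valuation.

0.498

v ≡ u = 1 − |0.385 − 0.502| = 1 − 0.117 = 0.883
¬(v ≡ u) = 1 − 0.883 = 0.117
¬u = 1 − 0.502 = 0.498
¬u ≡ w = 1 − |0.498 − 0.948| = 1 − 0.450 = 0.550
¬(v ≡ u) ⊙ (¬u ≡ w) = max(0, 0.117 + 0.550 − 1) = max(0, -0.333) = 0.000
u ≡ (¬(v ≡ u) ⊙ (¬u ≡ w)) = 1 − |0.502 − 0.000| = 1 − 0.502 = 0.498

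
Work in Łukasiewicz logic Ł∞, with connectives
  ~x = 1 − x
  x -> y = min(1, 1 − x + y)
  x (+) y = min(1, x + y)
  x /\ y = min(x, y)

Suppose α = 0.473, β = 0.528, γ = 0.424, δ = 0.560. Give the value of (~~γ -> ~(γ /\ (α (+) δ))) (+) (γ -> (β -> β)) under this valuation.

1.000

~γ = 1 − 0.424 = 0.576
~~γ = 1 − 0.576 = 0.424
α (+) δ = min(1, 0.473 + 0.560) = min(1, 1.033) = 1.000
γ /\ (α (+) δ) = min(0.424, 1.000) = 0.424
~(γ /\ (α (+) δ)) = 1 − 0.424 = 0.576
~~γ -> ~(γ /\ (α (+) δ)) = min(1, 1 − 0.424 + 0.576) = min(1, 1.152) = 1.000
β -> β = min(1, 1 − 0.528 + 0.528) = min(1, 1.000) = 1.000
γ -> (β -> β) = min(1, 1 − 0.424 + 1.000) = min(1, 1.576) = 1.000
(~~γ -> ~(γ /\ (α (+) δ))) (+) (γ -> (β -> β)) = min(1, 1.000 + 1.000) = min(1, 2.000) = 1.000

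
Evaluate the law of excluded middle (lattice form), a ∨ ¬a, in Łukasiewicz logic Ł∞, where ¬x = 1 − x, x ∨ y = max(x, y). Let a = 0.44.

¬a = 1 − 0.44 = 0.56
a ∨ ¬a = max(0.44, 0.56) = 0.56
(The value 0.56 < 1 shows this instance is not satisfied; not a Ł∞-tautology — its value is max(a, 1−a).)

0.56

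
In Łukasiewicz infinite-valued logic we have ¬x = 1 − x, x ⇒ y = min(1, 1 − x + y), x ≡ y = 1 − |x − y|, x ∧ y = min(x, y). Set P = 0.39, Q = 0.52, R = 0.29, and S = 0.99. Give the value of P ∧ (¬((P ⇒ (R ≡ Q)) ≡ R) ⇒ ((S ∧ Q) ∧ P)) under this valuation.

R ≡ Q = 1 − |0.29 − 0.52| = 1 − 0.23 = 0.77
P ⇒ (R ≡ Q) = min(1, 1 − 0.39 + 0.77) = min(1, 1.38) = 1.00
(P ⇒ (R ≡ Q)) ≡ R = 1 − |1.00 − 0.29| = 1 − 0.71 = 0.29
¬((P ⇒ (R ≡ Q)) ≡ R) = 1 − 0.29 = 0.71
S ∧ Q = min(0.99, 0.52) = 0.52
(S ∧ Q) ∧ P = min(0.52, 0.39) = 0.39
¬((P ⇒ (R ≡ Q)) ≡ R) ⇒ ((S ∧ Q) ∧ P) = min(1, 1 − 0.71 + 0.39) = min(1, 0.68) = 0.68
P ∧ (¬((P ⇒ (R ≡ Q)) ≡ R) ⇒ ((S ∧ Q) ∧ P)) = min(0.39, 0.68) = 0.39

0.39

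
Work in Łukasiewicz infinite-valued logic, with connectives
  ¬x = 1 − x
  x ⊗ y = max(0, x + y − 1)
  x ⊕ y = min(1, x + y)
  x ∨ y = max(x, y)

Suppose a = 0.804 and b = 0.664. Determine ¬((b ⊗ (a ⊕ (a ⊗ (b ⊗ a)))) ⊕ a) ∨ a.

0.804

b ⊗ a = max(0, 0.664 + 0.804 − 1) = max(0, 0.468) = 0.468
a ⊗ (b ⊗ a) = max(0, 0.804 + 0.468 − 1) = max(0, 0.272) = 0.272
a ⊕ (a ⊗ (b ⊗ a)) = min(1, 0.804 + 0.272) = min(1, 1.076) = 1.000
b ⊗ (a ⊕ (a ⊗ (b ⊗ a))) = max(0, 0.664 + 1.000 − 1) = max(0, 0.664) = 0.664
(b ⊗ (a ⊕ (a ⊗ (b ⊗ a)))) ⊕ a = min(1, 0.664 + 0.804) = min(1, 1.468) = 1.000
¬((b ⊗ (a ⊕ (a ⊗ (b ⊗ a)))) ⊕ a) = 1 − 1.000 = 0.000
¬((b ⊗ (a ⊕ (a ⊗ (b ⊗ a)))) ⊕ a) ∨ a = max(0.000, 0.804) = 0.804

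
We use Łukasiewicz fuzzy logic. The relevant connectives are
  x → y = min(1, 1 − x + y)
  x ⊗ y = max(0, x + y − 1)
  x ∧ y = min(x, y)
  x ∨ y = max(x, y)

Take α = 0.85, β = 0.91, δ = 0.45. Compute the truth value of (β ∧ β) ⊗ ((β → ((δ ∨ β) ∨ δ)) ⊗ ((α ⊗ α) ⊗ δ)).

β ∧ β = min(0.91, 0.91) = 0.91
δ ∨ β = max(0.45, 0.91) = 0.91
(δ ∨ β) ∨ δ = max(0.91, 0.45) = 0.91
β → ((δ ∨ β) ∨ δ) = min(1, 1 − 0.91 + 0.91) = min(1, 1.00) = 1.00
α ⊗ α = max(0, 0.85 + 0.85 − 1) = max(0, 0.70) = 0.70
(α ⊗ α) ⊗ δ = max(0, 0.70 + 0.45 − 1) = max(0, 0.15) = 0.15
(β → ((δ ∨ β) ∨ δ)) ⊗ ((α ⊗ α) ⊗ δ) = max(0, 1.00 + 0.15 − 1) = max(0, 0.15) = 0.15
(β ∧ β) ⊗ ((β → ((δ ∨ β) ∨ δ)) ⊗ ((α ⊗ α) ⊗ δ)) = max(0, 0.91 + 0.15 − 1) = max(0, 0.06) = 0.06

0.06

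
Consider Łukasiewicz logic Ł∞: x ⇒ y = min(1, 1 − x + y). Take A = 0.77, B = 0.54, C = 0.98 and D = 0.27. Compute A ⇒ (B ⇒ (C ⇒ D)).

0.98

C ⇒ D = min(1, 1 − 0.98 + 0.27) = min(1, 0.29) = 0.29
B ⇒ (C ⇒ D) = min(1, 1 − 0.54 + 0.29) = min(1, 0.75) = 0.75
A ⇒ (B ⇒ (C ⇒ D)) = min(1, 1 − 0.77 + 0.75) = min(1, 0.98) = 0.98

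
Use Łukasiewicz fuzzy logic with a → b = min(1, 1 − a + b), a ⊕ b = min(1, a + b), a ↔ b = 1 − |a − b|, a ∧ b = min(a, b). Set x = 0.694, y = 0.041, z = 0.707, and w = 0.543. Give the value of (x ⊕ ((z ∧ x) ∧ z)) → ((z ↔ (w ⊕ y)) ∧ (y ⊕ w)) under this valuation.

z ∧ x = min(0.707, 0.694) = 0.694
(z ∧ x) ∧ z = min(0.694, 0.707) = 0.694
x ⊕ ((z ∧ x) ∧ z) = min(1, 0.694 + 0.694) = min(1, 1.388) = 1.000
w ⊕ y = min(1, 0.543 + 0.041) = min(1, 0.584) = 0.584
z ↔ (w ⊕ y) = 1 − |0.707 − 0.584| = 1 − 0.123 = 0.877
y ⊕ w = min(1, 0.041 + 0.543) = min(1, 0.584) = 0.584
(z ↔ (w ⊕ y)) ∧ (y ⊕ w) = min(0.877, 0.584) = 0.584
(x ⊕ ((z ∧ x) ∧ z)) → ((z ↔ (w ⊕ y)) ∧ (y ⊕ w)) = min(1, 1 − 1.000 + 0.584) = min(1, 0.584) = 0.584

0.584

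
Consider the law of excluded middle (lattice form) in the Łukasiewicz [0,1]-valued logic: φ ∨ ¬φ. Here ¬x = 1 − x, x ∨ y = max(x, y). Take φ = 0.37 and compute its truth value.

0.63

¬φ = 1 − 0.37 = 0.63
φ ∨ ¬φ = max(0.37, 0.63) = 0.63
(The value 0.63 < 1 shows this instance is not satisfied; not a Ł∞-tautology — its value is max(a, 1−a).)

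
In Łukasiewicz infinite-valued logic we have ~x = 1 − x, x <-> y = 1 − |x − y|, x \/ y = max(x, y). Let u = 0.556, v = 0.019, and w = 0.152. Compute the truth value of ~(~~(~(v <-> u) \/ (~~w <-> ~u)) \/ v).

v <-> u = 1 − |0.019 − 0.556| = 1 − 0.537 = 0.463
~(v <-> u) = 1 − 0.463 = 0.537
~w = 1 − 0.152 = 0.848
~~w = 1 − 0.848 = 0.152
~u = 1 − 0.556 = 0.444
~~w <-> ~u = 1 − |0.152 − 0.444| = 1 − 0.292 = 0.708
~(v <-> u) \/ (~~w <-> ~u) = max(0.537, 0.708) = 0.708
~(~(v <-> u) \/ (~~w <-> ~u)) = 1 − 0.708 = 0.292
~~(~(v <-> u) \/ (~~w <-> ~u)) = 1 − 0.292 = 0.708
~~(~(v <-> u) \/ (~~w <-> ~u)) \/ v = max(0.708, 0.019) = 0.708
~(~~(~(v <-> u) \/ (~~w <-> ~u)) \/ v) = 1 − 0.708 = 0.292

0.292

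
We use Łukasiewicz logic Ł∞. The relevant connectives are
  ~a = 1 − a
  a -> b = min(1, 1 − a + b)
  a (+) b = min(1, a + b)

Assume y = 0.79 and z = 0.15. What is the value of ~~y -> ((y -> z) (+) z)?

0.72

~y = 1 − 0.79 = 0.21
~~y = 1 − 0.21 = 0.79
y -> z = min(1, 1 − 0.79 + 0.15) = min(1, 0.36) = 0.36
(y -> z) (+) z = min(1, 0.36 + 0.15) = min(1, 0.51) = 0.51
~~y -> ((y -> z) (+) z) = min(1, 1 − 0.79 + 0.51) = min(1, 0.72) = 0.72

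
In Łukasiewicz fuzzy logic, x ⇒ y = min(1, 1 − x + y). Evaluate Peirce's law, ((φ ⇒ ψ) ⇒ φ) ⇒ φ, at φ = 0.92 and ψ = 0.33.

φ ⇒ ψ = min(1, 1 − 0.92 + 0.33) = min(1, 0.41) = 0.41
(φ ⇒ ψ) ⇒ φ = min(1, 1 − 0.41 + 0.92) = min(1, 1.51) = 1.00
((φ ⇒ ψ) ⇒ φ) ⇒ φ = min(1, 1 − 1.00 + 0.92) = min(1, 0.92) = 0.92
(The value 0.92 < 1 shows this instance is not satisfied; not a Ł∞-tautology in general.)

0.92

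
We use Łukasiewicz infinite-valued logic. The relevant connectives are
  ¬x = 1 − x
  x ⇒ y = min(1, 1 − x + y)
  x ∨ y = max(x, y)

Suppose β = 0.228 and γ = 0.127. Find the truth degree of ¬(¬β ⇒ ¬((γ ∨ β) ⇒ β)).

¬β = 1 − 0.228 = 0.772
γ ∨ β = max(0.127, 0.228) = 0.228
(γ ∨ β) ⇒ β = min(1, 1 − 0.228 + 0.228) = min(1, 1.000) = 1.000
¬((γ ∨ β) ⇒ β) = 1 − 1.000 = 0.000
¬β ⇒ ¬((γ ∨ β) ⇒ β) = min(1, 1 − 0.772 + 0.000) = min(1, 0.228) = 0.228
¬(¬β ⇒ ¬((γ ∨ β) ⇒ β)) = 1 − 0.228 = 0.772

0.772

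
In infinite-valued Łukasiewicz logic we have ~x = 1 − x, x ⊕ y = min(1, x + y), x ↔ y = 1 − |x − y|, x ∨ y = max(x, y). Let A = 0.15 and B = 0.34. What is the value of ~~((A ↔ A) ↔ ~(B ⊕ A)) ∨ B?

A ↔ A = 1 − |0.15 − 0.15| = 1 − 0.00 = 1.00
B ⊕ A = min(1, 0.34 + 0.15) = min(1, 0.49) = 0.49
~(B ⊕ A) = 1 − 0.49 = 0.51
(A ↔ A) ↔ ~(B ⊕ A) = 1 − |1.00 − 0.51| = 1 − 0.49 = 0.51
~((A ↔ A) ↔ ~(B ⊕ A)) = 1 − 0.51 = 0.49
~~((A ↔ A) ↔ ~(B ⊕ A)) = 1 − 0.49 = 0.51
~~((A ↔ A) ↔ ~(B ⊕ A)) ∨ B = max(0.51, 0.34) = 0.51

0.51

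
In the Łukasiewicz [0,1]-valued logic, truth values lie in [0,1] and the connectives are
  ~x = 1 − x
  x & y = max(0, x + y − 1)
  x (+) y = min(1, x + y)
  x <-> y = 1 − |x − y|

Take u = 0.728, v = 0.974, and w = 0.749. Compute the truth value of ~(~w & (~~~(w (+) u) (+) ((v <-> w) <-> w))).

0.775

~w = 1 − 0.749 = 0.251
w (+) u = min(1, 0.749 + 0.728) = min(1, 1.477) = 1.000
~(w (+) u) = 1 − 1.000 = 0.000
~~(w (+) u) = 1 − 0.000 = 1.000
~~~(w (+) u) = 1 − 1.000 = 0.000
v <-> w = 1 − |0.974 − 0.749| = 1 − 0.225 = 0.775
(v <-> w) <-> w = 1 − |0.775 − 0.749| = 1 − 0.026 = 0.974
~~~(w (+) u) (+) ((v <-> w) <-> w) = min(1, 0.000 + 0.974) = min(1, 0.974) = 0.974
~w & (~~~(w (+) u) (+) ((v <-> w) <-> w)) = max(0, 0.251 + 0.974 − 1) = max(0, 0.225) = 0.225
~(~w & (~~~(w (+) u) (+) ((v <-> w) <-> w))) = 1 − 0.225 = 0.775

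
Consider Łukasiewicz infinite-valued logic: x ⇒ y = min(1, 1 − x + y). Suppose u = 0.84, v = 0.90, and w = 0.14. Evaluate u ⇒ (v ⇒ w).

0.40

v ⇒ w = min(1, 1 − 0.90 + 0.14) = min(1, 0.24) = 0.24
u ⇒ (v ⇒ w) = min(1, 1 − 0.84 + 0.24) = min(1, 0.40) = 0.40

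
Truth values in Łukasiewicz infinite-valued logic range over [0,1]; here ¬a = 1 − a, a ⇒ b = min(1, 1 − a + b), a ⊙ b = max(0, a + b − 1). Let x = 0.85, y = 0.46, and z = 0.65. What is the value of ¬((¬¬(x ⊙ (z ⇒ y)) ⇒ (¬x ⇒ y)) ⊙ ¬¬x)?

z ⇒ y = min(1, 1 − 0.65 + 0.46) = min(1, 0.81) = 0.81
x ⊙ (z ⇒ y) = max(0, 0.85 + 0.81 − 1) = max(0, 0.66) = 0.66
¬(x ⊙ (z ⇒ y)) = 1 − 0.66 = 0.34
¬¬(x ⊙ (z ⇒ y)) = 1 − 0.34 = 0.66
¬x = 1 − 0.85 = 0.15
¬x ⇒ y = min(1, 1 − 0.15 + 0.46) = min(1, 1.31) = 1.00
¬¬(x ⊙ (z ⇒ y)) ⇒ (¬x ⇒ y) = min(1, 1 − 0.66 + 1.00) = min(1, 1.34) = 1.00
¬¬x = 1 − 0.15 = 0.85
(¬¬(x ⊙ (z ⇒ y)) ⇒ (¬x ⇒ y)) ⊙ ¬¬x = max(0, 1.00 + 0.85 − 1) = max(0, 0.85) = 0.85
¬((¬¬(x ⊙ (z ⇒ y)) ⇒ (¬x ⇒ y)) ⊙ ¬¬x) = 1 − 0.85 = 0.15

0.15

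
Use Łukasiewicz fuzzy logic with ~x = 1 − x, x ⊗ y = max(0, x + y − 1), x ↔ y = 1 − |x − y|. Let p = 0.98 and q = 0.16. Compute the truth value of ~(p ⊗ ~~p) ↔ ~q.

0.20

~p = 1 − 0.98 = 0.02
~~p = 1 − 0.02 = 0.98
p ⊗ ~~p = max(0, 0.98 + 0.98 − 1) = max(0, 0.96) = 0.96
~(p ⊗ ~~p) = 1 − 0.96 = 0.04
~q = 1 − 0.16 = 0.84
~(p ⊗ ~~p) ↔ ~q = 1 − |0.04 − 0.84| = 1 − 0.80 = 0.20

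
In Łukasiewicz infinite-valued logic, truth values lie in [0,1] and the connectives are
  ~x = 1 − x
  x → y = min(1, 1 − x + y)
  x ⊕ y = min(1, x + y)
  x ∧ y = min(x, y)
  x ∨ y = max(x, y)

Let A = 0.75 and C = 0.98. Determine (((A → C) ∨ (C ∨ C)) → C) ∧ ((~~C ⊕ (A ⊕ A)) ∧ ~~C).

A → C = min(1, 1 − 0.75 + 0.98) = min(1, 1.23) = 1.00
C ∨ C = max(0.98, 0.98) = 0.98
(A → C) ∨ (C ∨ C) = max(1.00, 0.98) = 1.00
((A → C) ∨ (C ∨ C)) → C = min(1, 1 − 1.00 + 0.98) = min(1, 0.98) = 0.98
~C = 1 − 0.98 = 0.02
~~C = 1 − 0.02 = 0.98
A ⊕ A = min(1, 0.75 + 0.75) = min(1, 1.50) = 1.00
~~C ⊕ (A ⊕ A) = min(1, 0.98 + 1.00) = min(1, 1.98) = 1.00
(~~C ⊕ (A ⊕ A)) ∧ ~~C = min(1.00, 0.98) = 0.98
(((A → C) ∨ (C ∨ C)) → C) ∧ ((~~C ⊕ (A ⊕ A)) ∧ ~~C) = min(0.98, 0.98) = 0.98

0.98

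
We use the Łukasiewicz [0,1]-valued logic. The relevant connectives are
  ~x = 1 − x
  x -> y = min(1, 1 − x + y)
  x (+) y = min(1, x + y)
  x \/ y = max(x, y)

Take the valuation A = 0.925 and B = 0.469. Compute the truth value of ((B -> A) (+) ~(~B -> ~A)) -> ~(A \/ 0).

B -> A = min(1, 1 − 0.469 + 0.925) = min(1, 1.456) = 1.000
~B = 1 − 0.469 = 0.531
~A = 1 − 0.925 = 0.075
~B -> ~A = min(1, 1 − 0.531 + 0.075) = min(1, 0.544) = 0.544
~(~B -> ~A) = 1 − 0.544 = 0.456
(B -> A) (+) ~(~B -> ~A) = min(1, 1.000 + 0.456) = min(1, 1.456) = 1.000
A \/ 0 = max(0.925, 0.000) = 0.925
~(A \/ 0) = 1 − 0.925 = 0.075
((B -> A) (+) ~(~B -> ~A)) -> ~(A \/ 0) = min(1, 1 − 1.000 + 0.075) = min(1, 0.075) = 0.075

0.075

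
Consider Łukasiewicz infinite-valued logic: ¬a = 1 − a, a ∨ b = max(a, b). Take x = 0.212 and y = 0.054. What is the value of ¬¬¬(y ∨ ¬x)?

¬x = 1 − 0.212 = 0.788
y ∨ ¬x = max(0.054, 0.788) = 0.788
¬(y ∨ ¬x) = 1 − 0.788 = 0.212
¬¬(y ∨ ¬x) = 1 − 0.212 = 0.788
¬¬¬(y ∨ ¬x) = 1 − 0.788 = 0.212

0.212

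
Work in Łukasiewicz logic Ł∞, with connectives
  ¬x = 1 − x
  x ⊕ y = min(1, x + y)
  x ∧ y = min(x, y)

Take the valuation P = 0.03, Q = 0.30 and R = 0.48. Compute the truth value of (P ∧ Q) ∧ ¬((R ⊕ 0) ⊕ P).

P ∧ Q = min(0.03, 0.30) = 0.03
R ⊕ 0 = min(1, 0.48 + 0.00) = min(1, 0.48) = 0.48
(R ⊕ 0) ⊕ P = min(1, 0.48 + 0.03) = min(1, 0.51) = 0.51
¬((R ⊕ 0) ⊕ P) = 1 − 0.51 = 0.49
(P ∧ Q) ∧ ¬((R ⊕ 0) ⊕ P) = min(0.03, 0.49) = 0.03

0.03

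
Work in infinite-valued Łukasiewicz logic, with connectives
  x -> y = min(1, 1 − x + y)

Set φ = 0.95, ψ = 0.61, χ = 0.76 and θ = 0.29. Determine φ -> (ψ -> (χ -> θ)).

0.97

χ -> θ = min(1, 1 − 0.76 + 0.29) = min(1, 0.53) = 0.53
ψ -> (χ -> θ) = min(1, 1 − 0.61 + 0.53) = min(1, 0.92) = 0.92
φ -> (ψ -> (χ -> θ)) = min(1, 1 − 0.95 + 0.92) = min(1, 0.97) = 0.97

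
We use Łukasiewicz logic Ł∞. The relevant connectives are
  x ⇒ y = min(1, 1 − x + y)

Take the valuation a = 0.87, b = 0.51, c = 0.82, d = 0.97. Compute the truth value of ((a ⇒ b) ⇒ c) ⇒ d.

0.97

a ⇒ b = min(1, 1 − 0.87 + 0.51) = min(1, 0.64) = 0.64
(a ⇒ b) ⇒ c = min(1, 1 − 0.64 + 0.82) = min(1, 1.18) = 1.00
((a ⇒ b) ⇒ c) ⇒ d = min(1, 1 − 1.00 + 0.97) = min(1, 0.97) = 0.97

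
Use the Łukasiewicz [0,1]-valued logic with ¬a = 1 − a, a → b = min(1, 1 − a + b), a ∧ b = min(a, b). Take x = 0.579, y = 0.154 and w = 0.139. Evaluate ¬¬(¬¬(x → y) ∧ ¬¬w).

0.139

x → y = min(1, 1 − 0.579 + 0.154) = min(1, 0.575) = 0.575
¬(x → y) = 1 − 0.575 = 0.425
¬¬(x → y) = 1 − 0.425 = 0.575
¬w = 1 − 0.139 = 0.861
¬¬w = 1 − 0.861 = 0.139
¬¬(x → y) ∧ ¬¬w = min(0.575, 0.139) = 0.139
¬(¬¬(x → y) ∧ ¬¬w) = 1 − 0.139 = 0.861
¬¬(¬¬(x → y) ∧ ¬¬w) = 1 − 0.861 = 0.139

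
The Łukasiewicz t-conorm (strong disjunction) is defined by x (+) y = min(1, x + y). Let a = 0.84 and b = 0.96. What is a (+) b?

a (+) b = min(1, 0.84 + 0.96) = min(1, 1.80) = 1.00
For comparison, the Gödel t-conorm max(x, y) would give 0.96.

1.00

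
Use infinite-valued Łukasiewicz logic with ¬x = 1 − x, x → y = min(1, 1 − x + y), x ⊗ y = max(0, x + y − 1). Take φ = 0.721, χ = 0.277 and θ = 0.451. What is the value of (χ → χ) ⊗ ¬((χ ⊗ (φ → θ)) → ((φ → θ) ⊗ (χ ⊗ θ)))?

0.007

χ → χ = min(1, 1 − 0.277 + 0.277) = min(1, 1.000) = 1.000
φ → θ = min(1, 1 − 0.721 + 0.451) = min(1, 0.730) = 0.730
χ ⊗ (φ → θ) = max(0, 0.277 + 0.730 − 1) = max(0, 0.007) = 0.007
χ ⊗ θ = max(0, 0.277 + 0.451 − 1) = max(0, -0.272) = 0.000
(φ → θ) ⊗ (χ ⊗ θ) = max(0, 0.730 + 0.000 − 1) = max(0, -0.270) = 0.000
(χ ⊗ (φ → θ)) → ((φ → θ) ⊗ (χ ⊗ θ)) = min(1, 1 − 0.007 + 0.000) = min(1, 0.993) = 0.993
¬((χ ⊗ (φ → θ)) → ((φ → θ) ⊗ (χ ⊗ θ))) = 1 − 0.993 = 0.007
(χ → χ) ⊗ ¬((χ ⊗ (φ → θ)) → ((φ → θ) ⊗ (χ ⊗ θ))) = max(0, 1.000 + 0.007 − 1) = max(0, 0.007) = 0.007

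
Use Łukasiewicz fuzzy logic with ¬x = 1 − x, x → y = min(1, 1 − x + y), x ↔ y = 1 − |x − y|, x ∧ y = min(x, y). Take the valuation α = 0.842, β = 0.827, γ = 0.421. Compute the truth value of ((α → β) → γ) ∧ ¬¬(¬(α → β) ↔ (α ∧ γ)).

0.436

α → β = min(1, 1 − 0.842 + 0.827) = min(1, 0.985) = 0.985
(α → β) → γ = min(1, 1 − 0.985 + 0.421) = min(1, 0.436) = 0.436
¬(α → β) = 1 − 0.985 = 0.015
α ∧ γ = min(0.842, 0.421) = 0.421
¬(α → β) ↔ (α ∧ γ) = 1 − |0.015 − 0.421| = 1 − 0.406 = 0.594
¬(¬(α → β) ↔ (α ∧ γ)) = 1 − 0.594 = 0.406
¬¬(¬(α → β) ↔ (α ∧ γ)) = 1 − 0.406 = 0.594
((α → β) → γ) ∧ ¬¬(¬(α → β) ↔ (α ∧ γ)) = min(0.436, 0.594) = 0.436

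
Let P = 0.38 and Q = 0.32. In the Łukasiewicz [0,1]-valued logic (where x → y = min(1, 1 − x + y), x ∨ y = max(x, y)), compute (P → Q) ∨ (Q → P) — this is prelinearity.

P → Q = min(1, 1 − 0.38 + 0.32) = min(1, 0.94) = 0.94
Q → P = min(1, 1 − 0.32 + 0.38) = min(1, 1.06) = 1.00
(P → Q) ∨ (Q → P) = max(0.94, 1.00) = 1.00
(As expected: a Ł∞-tautology — holds in every MV-chain.)

1.00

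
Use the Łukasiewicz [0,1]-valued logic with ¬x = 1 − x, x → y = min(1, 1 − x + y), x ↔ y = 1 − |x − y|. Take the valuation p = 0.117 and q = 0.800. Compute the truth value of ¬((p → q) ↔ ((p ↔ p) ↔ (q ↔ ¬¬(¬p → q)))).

0.117

p → q = min(1, 1 − 0.117 + 0.800) = min(1, 1.683) = 1.000
p ↔ p = 1 − |0.117 − 0.117| = 1 − 0.000 = 1.000
¬p = 1 − 0.117 = 0.883
¬p → q = min(1, 1 − 0.883 + 0.800) = min(1, 0.917) = 0.917
¬(¬p → q) = 1 − 0.917 = 0.083
¬¬(¬p → q) = 1 − 0.083 = 0.917
q ↔ ¬¬(¬p → q) = 1 − |0.800 − 0.917| = 1 − 0.117 = 0.883
(p ↔ p) ↔ (q ↔ ¬¬(¬p → q)) = 1 − |1.000 − 0.883| = 1 − 0.117 = 0.883
(p → q) ↔ ((p ↔ p) ↔ (q ↔ ¬¬(¬p → q))) = 1 − |1.000 − 0.883| = 1 − 0.117 = 0.883
¬((p → q) ↔ ((p ↔ p) ↔ (q ↔ ¬¬(¬p → q)))) = 1 − 0.883 = 0.117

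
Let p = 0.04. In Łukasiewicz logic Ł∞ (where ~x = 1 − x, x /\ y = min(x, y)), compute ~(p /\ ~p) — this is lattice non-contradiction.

~p = 1 − 0.04 = 0.96
p /\ ~p = min(0.04, 0.96) = 0.04
~(p /\ ~p) = 1 − 0.04 = 0.96
(The value 0.96 < 1 shows this instance is not satisfied; not a Ł∞-tautology — its value is 1 − min(a, 1−a).)

0.96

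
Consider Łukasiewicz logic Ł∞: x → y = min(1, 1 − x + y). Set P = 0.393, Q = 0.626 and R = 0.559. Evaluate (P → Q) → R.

P → Q = min(1, 1 − 0.393 + 0.626) = min(1, 1.233) = 1.000
(P → Q) → R = min(1, 1 − 1.000 + 0.559) = min(1, 0.559) = 0.559

0.559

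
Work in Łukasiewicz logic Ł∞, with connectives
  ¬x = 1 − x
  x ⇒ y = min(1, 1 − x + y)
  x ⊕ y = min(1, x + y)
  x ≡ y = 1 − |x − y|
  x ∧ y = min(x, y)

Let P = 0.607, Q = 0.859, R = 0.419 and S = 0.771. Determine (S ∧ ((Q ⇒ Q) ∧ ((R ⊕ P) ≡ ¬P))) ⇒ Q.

Q ⇒ Q = min(1, 1 − 0.859 + 0.859) = min(1, 1.000) = 1.000
R ⊕ P = min(1, 0.419 + 0.607) = min(1, 1.026) = 1.000
¬P = 1 − 0.607 = 0.393
(R ⊕ P) ≡ ¬P = 1 − |1.000 − 0.393| = 1 − 0.607 = 0.393
(Q ⇒ Q) ∧ ((R ⊕ P) ≡ ¬P) = min(1.000, 0.393) = 0.393
S ∧ ((Q ⇒ Q) ∧ ((R ⊕ P) ≡ ¬P)) = min(0.771, 0.393) = 0.393
(S ∧ ((Q ⇒ Q) ∧ ((R ⊕ P) ≡ ¬P))) ⇒ Q = min(1, 1 − 0.393 + 0.859) = min(1, 1.466) = 1.000

1.000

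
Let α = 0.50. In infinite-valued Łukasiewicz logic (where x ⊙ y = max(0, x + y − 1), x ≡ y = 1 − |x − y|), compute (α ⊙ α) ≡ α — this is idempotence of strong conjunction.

α ⊙ α = max(0, 0.50 + 0.50 − 1) = max(0, 0.00) = 0.00
(α ⊙ α) ≡ α = 1 − |0.00 − 0.50| = 1 − 0.50 = 0.50
(The value 0.50 < 1 shows this instance is not satisfied; fails in Ł∞ since a ⊗ a = max(0, 2a−1) ≠ a in general.)

0.50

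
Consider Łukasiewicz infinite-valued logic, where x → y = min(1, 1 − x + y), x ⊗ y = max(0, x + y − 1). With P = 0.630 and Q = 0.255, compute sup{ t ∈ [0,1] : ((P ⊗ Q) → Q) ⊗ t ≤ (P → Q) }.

0.625

P ⊗ Q = max(0, 0.630 + 0.255 − 1) = max(0, -0.115) = 0.000
(P ⊗ Q) → Q = min(1, 1 − 0.000 + 0.255) = min(1, 1.255) = 1.000
So the left factor is (P ⊗ Q) → Q = 1.000.
P → Q = min(1, 1 − 0.630 + 0.255) = min(1, 0.625) = 0.625
So the right-hand bound is P → Q = 0.625.
The residuum of the Łukasiewicz t-norm gives the supremum: min(1, 1 − 1.000 + 0.625).
1 − 1.000 + 0.625 = 0.625, so t = min(1, 0.625) = 0.625.
Check: 1.000 ⊗ 0.625 = max(0, 0.625) = 0.625 ≤ 0.625.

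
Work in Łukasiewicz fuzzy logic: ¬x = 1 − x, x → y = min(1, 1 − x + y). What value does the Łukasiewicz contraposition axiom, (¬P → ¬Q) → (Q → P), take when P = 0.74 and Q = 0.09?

1.00

¬P = 1 − 0.74 = 0.26
¬Q = 1 − 0.09 = 0.91
¬P → ¬Q = min(1, 1 − 0.26 + 0.91) = min(1, 1.65) = 1.00
Q → P = min(1, 1 − 0.09 + 0.74) = min(1, 1.65) = 1.00
(¬P → ¬Q) → (Q → P) = min(1, 1 − 1.00 + 1.00) = min(1, 1.00) = 1.00
(As expected: an axiom of Ł∞, always 1.)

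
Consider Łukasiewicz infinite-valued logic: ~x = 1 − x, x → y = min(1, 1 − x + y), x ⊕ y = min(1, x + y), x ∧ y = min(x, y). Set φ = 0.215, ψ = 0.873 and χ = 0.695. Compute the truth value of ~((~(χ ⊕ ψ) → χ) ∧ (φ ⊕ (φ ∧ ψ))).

χ ⊕ ψ = min(1, 0.695 + 0.873) = min(1, 1.568) = 1.000
~(χ ⊕ ψ) = 1 − 1.000 = 0.000
~(χ ⊕ ψ) → χ = min(1, 1 − 0.000 + 0.695) = min(1, 1.695) = 1.000
φ ∧ ψ = min(0.215, 0.873) = 0.215
φ ⊕ (φ ∧ ψ) = min(1, 0.215 + 0.215) = min(1, 0.430) = 0.430
(~(χ ⊕ ψ) → χ) ∧ (φ ⊕ (φ ∧ ψ)) = min(1.000, 0.430) = 0.430
~((~(χ ⊕ ψ) → χ) ∧ (φ ⊕ (φ ∧ ψ))) = 1 − 0.430 = 0.570

0.570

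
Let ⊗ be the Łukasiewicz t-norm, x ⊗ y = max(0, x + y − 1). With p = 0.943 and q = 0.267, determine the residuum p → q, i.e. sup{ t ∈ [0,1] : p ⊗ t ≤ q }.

The residuum of the Łukasiewicz t-norm gives the supremum: min(1, 1 − 0.943 + 0.267).
1 − 0.943 + 0.267 = 0.324, so t = min(1, 0.324) = 0.324.
Check: 0.943 ⊗ 0.324 = max(0, 0.267) = 0.267 ≤ 0.267.

0.324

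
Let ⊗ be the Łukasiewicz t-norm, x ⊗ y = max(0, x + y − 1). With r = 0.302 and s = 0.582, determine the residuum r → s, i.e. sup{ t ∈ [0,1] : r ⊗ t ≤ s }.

1.000

The residuum of the Łukasiewicz t-norm gives the supremum: min(1, 1 − 0.302 + 0.582).
1 − 0.302 + 0.582 = 1.280, so t = min(1, 1.280) = 1.000.
Check: 0.302 ⊗ 1.000 = max(0, 0.302) = 0.302 ≤ 0.582.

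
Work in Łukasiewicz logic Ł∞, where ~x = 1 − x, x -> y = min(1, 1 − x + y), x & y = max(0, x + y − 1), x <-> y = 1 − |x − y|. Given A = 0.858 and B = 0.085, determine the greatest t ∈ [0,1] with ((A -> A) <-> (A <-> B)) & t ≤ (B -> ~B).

1.000

A -> A = min(1, 1 − 0.858 + 0.858) = min(1, 1.000) = 1.000
A <-> B = 1 − |0.858 − 0.085| = 1 − 0.773 = 0.227
(A -> A) <-> (A <-> B) = 1 − |1.000 − 0.227| = 1 − 0.773 = 0.227
So the left factor is (A -> A) <-> (A <-> B) = 0.227.
~B = 1 − 0.085 = 0.915
B -> ~B = min(1, 1 − 0.085 + 0.915) = min(1, 1.830) = 1.000
So the right-hand bound is B -> ~B = 1.000.
The residuum of the Łukasiewicz t-norm gives the supremum: min(1, 1 − 0.227 + 1.000).
1 − 0.227 + 1.000 = 1.773, so t = min(1, 1.773) = 1.000.
Check: 0.227 & 1.000 = max(0, 0.227) = 0.227 ≤ 1.000.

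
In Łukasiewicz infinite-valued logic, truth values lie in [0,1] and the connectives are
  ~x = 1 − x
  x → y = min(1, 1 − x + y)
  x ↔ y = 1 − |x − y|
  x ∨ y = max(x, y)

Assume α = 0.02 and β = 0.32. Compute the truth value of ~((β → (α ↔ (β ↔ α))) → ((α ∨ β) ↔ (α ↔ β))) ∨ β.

β ↔ α = 1 − |0.32 − 0.02| = 1 − 0.30 = 0.70
α ↔ (β ↔ α) = 1 − |0.02 − 0.70| = 1 − 0.68 = 0.32
β → (α ↔ (β ↔ α)) = min(1, 1 − 0.32 + 0.32) = min(1, 1.00) = 1.00
α ∨ β = max(0.02, 0.32) = 0.32
α ↔ β = 1 − |0.02 − 0.32| = 1 − 0.30 = 0.70
(α ∨ β) ↔ (α ↔ β) = 1 − |0.32 − 0.70| = 1 − 0.38 = 0.62
(β → (α ↔ (β ↔ α))) → ((α ∨ β) ↔ (α ↔ β)) = min(1, 1 − 1.00 + 0.62) = min(1, 0.62) = 0.62
~((β → (α ↔ (β ↔ α))) → ((α ∨ β) ↔ (α ↔ β))) = 1 − 0.62 = 0.38
~((β → (α ↔ (β ↔ α))) → ((α ∨ β) ↔ (α ↔ β))) ∨ β = max(0.38, 0.32) = 0.38

0.38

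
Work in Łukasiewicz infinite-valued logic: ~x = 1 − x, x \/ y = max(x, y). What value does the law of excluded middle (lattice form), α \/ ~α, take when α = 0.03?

~α = 1 − 0.03 = 0.97
α \/ ~α = max(0.03, 0.97) = 0.97
(The value 0.97 < 1 shows this instance is not satisfied; not a Ł∞-tautology — its value is max(a, 1−a).)

0.97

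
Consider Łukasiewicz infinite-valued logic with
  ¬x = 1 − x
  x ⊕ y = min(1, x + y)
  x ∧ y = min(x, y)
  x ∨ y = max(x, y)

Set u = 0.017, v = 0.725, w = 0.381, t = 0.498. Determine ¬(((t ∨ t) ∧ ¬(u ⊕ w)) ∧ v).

0.502

t ∨ t = max(0.498, 0.498) = 0.498
u ⊕ w = min(1, 0.017 + 0.381) = min(1, 0.398) = 0.398
¬(u ⊕ w) = 1 − 0.398 = 0.602
(t ∨ t) ∧ ¬(u ⊕ w) = min(0.498, 0.602) = 0.498
((t ∨ t) ∧ ¬(u ⊕ w)) ∧ v = min(0.498, 0.725) = 0.498
¬(((t ∨ t) ∧ ¬(u ⊕ w)) ∧ v) = 1 − 0.498 = 0.502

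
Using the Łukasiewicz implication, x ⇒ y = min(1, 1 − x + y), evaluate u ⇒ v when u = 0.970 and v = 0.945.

u ⇒ v = min(1, 1 − 0.970 + 0.945) = min(1, 0.975) = 0.975
For comparison, the Gödel implication (1 if x ≤ y else y) would give 0.945.

0.975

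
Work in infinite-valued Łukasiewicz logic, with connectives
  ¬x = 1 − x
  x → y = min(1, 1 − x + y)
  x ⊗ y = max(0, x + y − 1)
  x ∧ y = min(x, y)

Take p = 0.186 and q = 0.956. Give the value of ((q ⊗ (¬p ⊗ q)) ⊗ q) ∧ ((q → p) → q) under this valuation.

¬p = 1 − 0.186 = 0.814
¬p ⊗ q = max(0, 0.814 + 0.956 − 1) = max(0, 0.770) = 0.770
q ⊗ (¬p ⊗ q) = max(0, 0.956 + 0.770 − 1) = max(0, 0.726) = 0.726
(q ⊗ (¬p ⊗ q)) ⊗ q = max(0, 0.726 + 0.956 − 1) = max(0, 0.682) = 0.682
q → p = min(1, 1 − 0.956 + 0.186) = min(1, 0.230) = 0.230
(q → p) → q = min(1, 1 − 0.230 + 0.956) = min(1, 1.726) = 1.000
((q ⊗ (¬p ⊗ q)) ⊗ q) ∧ ((q → p) → q) = min(0.682, 1.000) = 0.682

0.682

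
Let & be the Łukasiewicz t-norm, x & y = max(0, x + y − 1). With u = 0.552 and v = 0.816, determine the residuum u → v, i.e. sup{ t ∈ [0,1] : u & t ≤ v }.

The residuum of the Łukasiewicz t-norm gives the supremum: min(1, 1 − 0.552 + 0.816).
1 − 0.552 + 0.816 = 1.264, so t = min(1, 1.264) = 1.000.
Check: 0.552 & 1.000 = max(0, 0.552) = 0.552 ≤ 0.816.

1.000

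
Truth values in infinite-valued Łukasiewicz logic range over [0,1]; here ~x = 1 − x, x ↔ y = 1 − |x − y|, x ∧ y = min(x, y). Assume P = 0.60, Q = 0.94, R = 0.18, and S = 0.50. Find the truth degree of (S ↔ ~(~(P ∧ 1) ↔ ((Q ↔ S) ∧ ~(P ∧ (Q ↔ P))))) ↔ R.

P ∧ 1 = min(0.60, 1.00) = 0.60
~(P ∧ 1) = 1 − 0.60 = 0.40
Q ↔ S = 1 − |0.94 − 0.50| = 1 − 0.44 = 0.56
Q ↔ P = 1 − |0.94 − 0.60| = 1 − 0.34 = 0.66
P ∧ (Q ↔ P) = min(0.60, 0.66) = 0.60
~(P ∧ (Q ↔ P)) = 1 − 0.60 = 0.40
(Q ↔ S) ∧ ~(P ∧ (Q ↔ P)) = min(0.56, 0.40) = 0.40
~(P ∧ 1) ↔ ((Q ↔ S) ∧ ~(P ∧ (Q ↔ P))) = 1 − |0.40 − 0.40| = 1 − 0.00 = 1.00
~(~(P ∧ 1) ↔ ((Q ↔ S) ∧ ~(P ∧ (Q ↔ P)))) = 1 − 1.00 = 0.00
S ↔ ~(~(P ∧ 1) ↔ ((Q ↔ S) ∧ ~(P ∧ (Q ↔ P)))) = 1 − |0.50 − 0.00| = 1 − 0.50 = 0.50
(S ↔ ~(~(P ∧ 1) ↔ ((Q ↔ S) ∧ ~(P ∧ (Q ↔ P))))) ↔ R = 1 − |0.50 − 0.18| = 1 − 0.32 = 0.68

0.68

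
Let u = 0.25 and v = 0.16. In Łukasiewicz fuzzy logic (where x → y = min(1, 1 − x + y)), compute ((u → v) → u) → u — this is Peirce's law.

u → v = min(1, 1 − 0.25 + 0.16) = min(1, 0.91) = 0.91
(u → v) → u = min(1, 1 − 0.91 + 0.25) = min(1, 0.34) = 0.34
((u → v) → u) → u = min(1, 1 − 0.34 + 0.25) = min(1, 0.91) = 0.91
(The value 0.91 < 1 shows this instance is not satisfied; not a Ł∞-tautology in general.)

0.91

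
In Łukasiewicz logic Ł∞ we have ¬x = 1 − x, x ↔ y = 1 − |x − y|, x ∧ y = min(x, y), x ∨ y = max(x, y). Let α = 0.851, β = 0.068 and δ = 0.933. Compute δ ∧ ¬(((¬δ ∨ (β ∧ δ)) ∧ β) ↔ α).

¬δ = 1 − 0.933 = 0.067
β ∧ δ = min(0.068, 0.933) = 0.068
¬δ ∨ (β ∧ δ) = max(0.067, 0.068) = 0.068
(¬δ ∨ (β ∧ δ)) ∧ β = min(0.068, 0.068) = 0.068
((¬δ ∨ (β ∧ δ)) ∧ β) ↔ α = 1 − |0.068 − 0.851| = 1 − 0.783 = 0.217
¬(((¬δ ∨ (β ∧ δ)) ∧ β) ↔ α) = 1 − 0.217 = 0.783
δ ∧ ¬(((¬δ ∨ (β ∧ δ)) ∧ β) ↔ α) = min(0.933, 0.783) = 0.783

0.783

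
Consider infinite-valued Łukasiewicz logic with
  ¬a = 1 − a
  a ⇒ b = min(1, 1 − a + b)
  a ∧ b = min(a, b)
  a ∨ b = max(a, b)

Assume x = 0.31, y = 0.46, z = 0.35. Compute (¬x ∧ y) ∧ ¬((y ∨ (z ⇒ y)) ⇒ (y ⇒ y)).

¬x = 1 − 0.31 = 0.69
¬x ∧ y = min(0.69, 0.46) = 0.46
z ⇒ y = min(1, 1 − 0.35 + 0.46) = min(1, 1.11) = 1.00
y ∨ (z ⇒ y) = max(0.46, 1.00) = 1.00
y ⇒ y = min(1, 1 − 0.46 + 0.46) = min(1, 1.00) = 1.00
(y ∨ (z ⇒ y)) ⇒ (y ⇒ y) = min(1, 1 − 1.00 + 1.00) = min(1, 1.00) = 1.00
¬((y ∨ (z ⇒ y)) ⇒ (y ⇒ y)) = 1 − 1.00 = 0.00
(¬x ∧ y) ∧ ¬((y ∨ (z ⇒ y)) ⇒ (y ⇒ y)) = min(0.46, 0.00) = 0.00

0.00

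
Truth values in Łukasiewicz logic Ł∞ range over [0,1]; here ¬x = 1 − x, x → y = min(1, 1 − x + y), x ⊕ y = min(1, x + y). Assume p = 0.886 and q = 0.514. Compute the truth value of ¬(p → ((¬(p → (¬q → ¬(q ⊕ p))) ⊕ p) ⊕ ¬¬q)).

¬q = 1 − 0.514 = 0.486
q ⊕ p = min(1, 0.514 + 0.886) = min(1, 1.400) = 1.000
¬(q ⊕ p) = 1 − 1.000 = 0.000
¬q → ¬(q ⊕ p) = min(1, 1 − 0.486 + 0.000) = min(1, 0.514) = 0.514
p → (¬q → ¬(q ⊕ p)) = min(1, 1 − 0.886 + 0.514) = min(1, 0.628) = 0.628
¬(p → (¬q → ¬(q ⊕ p))) = 1 − 0.628 = 0.372
¬(p → (¬q → ¬(q ⊕ p))) ⊕ p = min(1, 0.372 + 0.886) = min(1, 1.258) = 1.000
¬¬q = 1 − 0.486 = 0.514
(¬(p → (¬q → ¬(q ⊕ p))) ⊕ p) ⊕ ¬¬q = min(1, 1.000 + 0.514) = min(1, 1.514) = 1.000
p → ((¬(p → (¬q → ¬(q ⊕ p))) ⊕ p) ⊕ ¬¬q) = min(1, 1 − 0.886 + 1.000) = min(1, 1.114) = 1.000
¬(p → ((¬(p → (¬q → ¬(q ⊕ p))) ⊕ p) ⊕ ¬¬q)) = 1 − 1.000 = 0.000

0.000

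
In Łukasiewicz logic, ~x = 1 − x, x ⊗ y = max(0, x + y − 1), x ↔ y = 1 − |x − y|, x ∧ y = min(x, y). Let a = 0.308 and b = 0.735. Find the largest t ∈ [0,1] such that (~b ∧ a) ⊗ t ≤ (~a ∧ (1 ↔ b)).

~b = 1 − 0.735 = 0.265
~b ∧ a = min(0.265, 0.308) = 0.265
So the left factor is ~b ∧ a = 0.265.
~a = 1 − 0.308 = 0.692
1 ↔ b = 1 − |1.000 − 0.735| = 1 − 0.265 = 0.735
~a ∧ (1 ↔ b) = min(0.692, 0.735) = 0.692
So the right-hand bound is ~a ∧ (1 ↔ b) = 0.692.
The residuum of the Łukasiewicz t-norm gives the supremum: min(1, 1 − 0.265 + 0.692).
1 − 0.265 + 0.692 = 1.427, so t = min(1, 1.427) = 1.000.
Check: 0.265 ⊗ 1.000 = max(0, 0.265) = 0.265 ≤ 0.692.

1.000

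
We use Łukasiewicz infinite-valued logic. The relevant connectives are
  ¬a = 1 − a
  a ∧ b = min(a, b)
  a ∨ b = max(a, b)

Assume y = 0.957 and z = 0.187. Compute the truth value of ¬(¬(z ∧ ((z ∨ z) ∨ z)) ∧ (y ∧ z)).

z ∨ z = max(0.187, 0.187) = 0.187
(z ∨ z) ∨ z = max(0.187, 0.187) = 0.187
z ∧ ((z ∨ z) ∨ z) = min(0.187, 0.187) = 0.187
¬(z ∧ ((z ∨ z) ∨ z)) = 1 − 0.187 = 0.813
y ∧ z = min(0.957, 0.187) = 0.187
¬(z ∧ ((z ∨ z) ∨ z)) ∧ (y ∧ z) = min(0.813, 0.187) = 0.187
¬(¬(z ∧ ((z ∨ z) ∨ z)) ∧ (y ∧ z)) = 1 − 0.187 = 0.813

0.813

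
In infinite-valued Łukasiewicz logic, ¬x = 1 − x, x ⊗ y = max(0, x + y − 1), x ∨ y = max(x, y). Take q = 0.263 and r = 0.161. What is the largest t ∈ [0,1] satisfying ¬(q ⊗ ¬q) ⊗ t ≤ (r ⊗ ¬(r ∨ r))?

0.000

¬q = 1 − 0.263 = 0.737
q ⊗ ¬q = max(0, 0.263 + 0.737 − 1) = max(0, 0.000) = 0.000
¬(q ⊗ ¬q) = 1 − 0.000 = 1.000
So the left factor is ¬(q ⊗ ¬q) = 1.000.
r ∨ r = max(0.161, 0.161) = 0.161
¬(r ∨ r) = 1 − 0.161 = 0.839
r ⊗ ¬(r ∨ r) = max(0, 0.161 + 0.839 − 1) = max(0, 0.000) = 0.000
So the right-hand bound is r ⊗ ¬(r ∨ r) = 0.000.
The residuum of the Łukasiewicz t-norm gives the supremum: min(1, 1 − 1.000 + 0.000).
1 − 1.000 + 0.000 = 0.000, so t = min(1, 0.000) = 0.000.
Check: 1.000 ⊗ 0.000 = max(0, 0.000) = 0.000 ≤ 0.000.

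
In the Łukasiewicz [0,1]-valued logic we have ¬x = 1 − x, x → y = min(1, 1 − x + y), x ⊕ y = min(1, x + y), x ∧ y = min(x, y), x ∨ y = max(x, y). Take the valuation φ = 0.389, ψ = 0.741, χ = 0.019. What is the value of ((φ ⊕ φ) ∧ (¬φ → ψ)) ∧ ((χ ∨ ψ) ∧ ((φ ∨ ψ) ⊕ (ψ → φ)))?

φ ⊕ φ = min(1, 0.389 + 0.389) = min(1, 0.778) = 0.778
¬φ = 1 − 0.389 = 0.611
¬φ → ψ = min(1, 1 − 0.611 + 0.741) = min(1, 1.130) = 1.000
(φ ⊕ φ) ∧ (¬φ → ψ) = min(0.778, 1.000) = 0.778
χ ∨ ψ = max(0.019, 0.741) = 0.741
φ ∨ ψ = max(0.389, 0.741) = 0.741
ψ → φ = min(1, 1 − 0.741 + 0.389) = min(1, 0.648) = 0.648
(φ ∨ ψ) ⊕ (ψ → φ) = min(1, 0.741 + 0.648) = min(1, 1.389) = 1.000
(χ ∨ ψ) ∧ ((φ ∨ ψ) ⊕ (ψ → φ)) = min(0.741, 1.000) = 0.741
((φ ⊕ φ) ∧ (¬φ → ψ)) ∧ ((χ ∨ ψ) ∧ ((φ ∨ ψ) ⊕ (ψ → φ))) = min(0.778, 0.741) = 0.741

0.741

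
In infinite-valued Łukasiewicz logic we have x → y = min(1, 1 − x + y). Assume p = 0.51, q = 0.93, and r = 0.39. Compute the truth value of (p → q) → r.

p → q = min(1, 1 − 0.51 + 0.93) = min(1, 1.42) = 1.00
(p → q) → r = min(1, 1 − 1.00 + 0.39) = min(1, 0.39) = 0.39

0.39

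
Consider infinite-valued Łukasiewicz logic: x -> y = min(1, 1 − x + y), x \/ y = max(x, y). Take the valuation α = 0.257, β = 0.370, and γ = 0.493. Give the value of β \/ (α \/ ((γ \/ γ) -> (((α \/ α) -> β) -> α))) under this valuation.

0.764

γ \/ γ = max(0.493, 0.493) = 0.493
α \/ α = max(0.257, 0.257) = 0.257
(α \/ α) -> β = min(1, 1 − 0.257 + 0.370) = min(1, 1.113) = 1.000
((α \/ α) -> β) -> α = min(1, 1 − 1.000 + 0.257) = min(1, 0.257) = 0.257
(γ \/ γ) -> (((α \/ α) -> β) -> α) = min(1, 1 − 0.493 + 0.257) = min(1, 0.764) = 0.764
α \/ ((γ \/ γ) -> (((α \/ α) -> β) -> α)) = max(0.257, 0.764) = 0.764
β \/ (α \/ ((γ \/ γ) -> (((α \/ α) -> β) -> α))) = max(0.370, 0.764) = 0.764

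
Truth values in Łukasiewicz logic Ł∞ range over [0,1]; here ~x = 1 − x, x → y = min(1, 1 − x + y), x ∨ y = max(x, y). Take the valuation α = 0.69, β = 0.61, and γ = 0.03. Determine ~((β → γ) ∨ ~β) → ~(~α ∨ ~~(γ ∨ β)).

β → γ = min(1, 1 − 0.61 + 0.03) = min(1, 0.42) = 0.42
~β = 1 − 0.61 = 0.39
(β → γ) ∨ ~β = max(0.42, 0.39) = 0.42
~((β → γ) ∨ ~β) = 1 − 0.42 = 0.58
~α = 1 − 0.69 = 0.31
γ ∨ β = max(0.03, 0.61) = 0.61
~(γ ∨ β) = 1 − 0.61 = 0.39
~~(γ ∨ β) = 1 − 0.39 = 0.61
~α ∨ ~~(γ ∨ β) = max(0.31, 0.61) = 0.61
~(~α ∨ ~~(γ ∨ β)) = 1 − 0.61 = 0.39
~((β → γ) ∨ ~β) → ~(~α ∨ ~~(γ ∨ β)) = min(1, 1 − 0.58 + 0.39) = min(1, 0.81) = 0.81

0.81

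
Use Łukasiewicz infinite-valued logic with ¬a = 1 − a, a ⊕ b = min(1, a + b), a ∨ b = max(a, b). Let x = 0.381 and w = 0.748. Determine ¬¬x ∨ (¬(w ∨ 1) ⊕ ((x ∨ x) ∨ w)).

¬x = 1 − 0.381 = 0.619
¬¬x = 1 − 0.619 = 0.381
w ∨ 1 = max(0.748, 1.000) = 1.000
¬(w ∨ 1) = 1 − 1.000 = 0.000
x ∨ x = max(0.381, 0.381) = 0.381
(x ∨ x) ∨ w = max(0.381, 0.748) = 0.748
¬(w ∨ 1) ⊕ ((x ∨ x) ∨ w) = min(1, 0.000 + 0.748) = min(1, 0.748) = 0.748
¬¬x ∨ (¬(w ∨ 1) ⊕ ((x ∨ x) ∨ w)) = max(0.381, 0.748) = 0.748

0.748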